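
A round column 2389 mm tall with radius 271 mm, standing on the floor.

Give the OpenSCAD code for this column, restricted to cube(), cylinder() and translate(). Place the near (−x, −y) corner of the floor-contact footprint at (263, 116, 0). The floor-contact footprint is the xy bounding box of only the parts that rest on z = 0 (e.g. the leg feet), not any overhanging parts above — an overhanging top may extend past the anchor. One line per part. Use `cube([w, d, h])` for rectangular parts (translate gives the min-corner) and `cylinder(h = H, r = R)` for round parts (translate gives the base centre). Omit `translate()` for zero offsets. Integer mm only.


translate([534, 387, 0]) cylinder(h = 2389, r = 271);


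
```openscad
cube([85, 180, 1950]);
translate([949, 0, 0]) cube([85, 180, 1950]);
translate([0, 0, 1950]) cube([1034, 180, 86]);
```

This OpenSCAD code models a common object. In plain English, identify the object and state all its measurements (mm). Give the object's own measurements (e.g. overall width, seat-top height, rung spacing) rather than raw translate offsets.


A door frame. The clear opening is 864 mm wide and 1950 mm high. Two 85 mm wide jambs, 180 mm deep, stand either side of the opening from the floor to the top of the opening. A 86 mm thick head sits across the top of both jambs, spanning the full outside width of the frame.


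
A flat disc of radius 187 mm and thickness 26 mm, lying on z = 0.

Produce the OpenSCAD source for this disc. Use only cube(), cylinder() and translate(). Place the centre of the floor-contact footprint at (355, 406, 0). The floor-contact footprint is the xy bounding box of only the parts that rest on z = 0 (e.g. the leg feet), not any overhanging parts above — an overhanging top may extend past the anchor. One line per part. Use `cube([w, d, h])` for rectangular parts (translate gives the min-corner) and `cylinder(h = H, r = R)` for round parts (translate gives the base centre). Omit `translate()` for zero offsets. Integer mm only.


translate([355, 406, 0]) cylinder(h = 26, r = 187);


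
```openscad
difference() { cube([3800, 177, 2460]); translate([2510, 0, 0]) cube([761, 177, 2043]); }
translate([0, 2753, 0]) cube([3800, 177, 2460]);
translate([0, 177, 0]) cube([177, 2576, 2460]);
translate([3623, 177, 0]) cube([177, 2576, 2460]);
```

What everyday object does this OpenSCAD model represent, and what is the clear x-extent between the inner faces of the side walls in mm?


A single room. The interior width is 3446 mm.

Four walls enclosing a rectangle with a door in the front wall — a room. Outside width 3800 minus two 177 mm walls gives 3446 mm.


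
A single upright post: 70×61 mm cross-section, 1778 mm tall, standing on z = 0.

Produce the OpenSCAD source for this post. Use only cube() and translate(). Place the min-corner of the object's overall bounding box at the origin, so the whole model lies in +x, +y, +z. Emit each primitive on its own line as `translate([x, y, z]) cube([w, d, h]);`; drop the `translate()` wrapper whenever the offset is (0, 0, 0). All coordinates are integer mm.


cube([70, 61, 1778]);


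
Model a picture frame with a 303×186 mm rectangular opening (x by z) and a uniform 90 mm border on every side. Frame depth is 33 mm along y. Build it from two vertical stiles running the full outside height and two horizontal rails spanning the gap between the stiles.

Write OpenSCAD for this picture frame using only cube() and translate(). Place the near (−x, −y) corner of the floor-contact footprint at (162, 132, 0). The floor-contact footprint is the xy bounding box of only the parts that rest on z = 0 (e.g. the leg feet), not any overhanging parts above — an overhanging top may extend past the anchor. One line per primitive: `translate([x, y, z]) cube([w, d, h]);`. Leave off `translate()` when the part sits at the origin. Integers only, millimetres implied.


translate([162, 132, 0]) cube([90, 33, 366]);
translate([555, 132, 0]) cube([90, 33, 366]);
translate([252, 132, 0]) cube([303, 33, 90]);
translate([252, 132, 276]) cube([303, 33, 90]);


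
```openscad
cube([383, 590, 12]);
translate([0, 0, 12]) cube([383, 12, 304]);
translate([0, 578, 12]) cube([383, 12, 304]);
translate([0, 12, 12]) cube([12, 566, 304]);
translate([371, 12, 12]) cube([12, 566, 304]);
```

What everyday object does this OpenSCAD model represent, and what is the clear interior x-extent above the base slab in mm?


An open box. The internal width is 359 mm.

A 383×590 base slab with four walls standing on it — an open box. The base is 383 mm wide and the walls are 12 mm thick, so the internal width is 383 − 2 × 12 = 359 mm.


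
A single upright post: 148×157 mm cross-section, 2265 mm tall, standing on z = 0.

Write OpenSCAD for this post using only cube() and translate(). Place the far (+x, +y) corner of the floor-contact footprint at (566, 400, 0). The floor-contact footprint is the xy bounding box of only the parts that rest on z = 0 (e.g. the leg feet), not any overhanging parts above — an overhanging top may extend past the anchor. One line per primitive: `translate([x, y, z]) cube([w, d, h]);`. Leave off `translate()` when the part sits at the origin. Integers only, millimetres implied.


translate([418, 243, 0]) cube([148, 157, 2265]);


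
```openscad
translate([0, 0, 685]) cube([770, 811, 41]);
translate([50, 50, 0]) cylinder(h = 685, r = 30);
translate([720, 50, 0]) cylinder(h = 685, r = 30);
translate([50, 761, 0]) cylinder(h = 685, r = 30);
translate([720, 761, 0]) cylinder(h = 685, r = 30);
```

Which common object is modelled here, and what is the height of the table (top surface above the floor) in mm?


A table. The table height is 726 mm.

A 770×811×41 slab sits at z = 685 on four Ø60 mm round legs — a table. The top surface is at 685 + 41 = 726 mm.


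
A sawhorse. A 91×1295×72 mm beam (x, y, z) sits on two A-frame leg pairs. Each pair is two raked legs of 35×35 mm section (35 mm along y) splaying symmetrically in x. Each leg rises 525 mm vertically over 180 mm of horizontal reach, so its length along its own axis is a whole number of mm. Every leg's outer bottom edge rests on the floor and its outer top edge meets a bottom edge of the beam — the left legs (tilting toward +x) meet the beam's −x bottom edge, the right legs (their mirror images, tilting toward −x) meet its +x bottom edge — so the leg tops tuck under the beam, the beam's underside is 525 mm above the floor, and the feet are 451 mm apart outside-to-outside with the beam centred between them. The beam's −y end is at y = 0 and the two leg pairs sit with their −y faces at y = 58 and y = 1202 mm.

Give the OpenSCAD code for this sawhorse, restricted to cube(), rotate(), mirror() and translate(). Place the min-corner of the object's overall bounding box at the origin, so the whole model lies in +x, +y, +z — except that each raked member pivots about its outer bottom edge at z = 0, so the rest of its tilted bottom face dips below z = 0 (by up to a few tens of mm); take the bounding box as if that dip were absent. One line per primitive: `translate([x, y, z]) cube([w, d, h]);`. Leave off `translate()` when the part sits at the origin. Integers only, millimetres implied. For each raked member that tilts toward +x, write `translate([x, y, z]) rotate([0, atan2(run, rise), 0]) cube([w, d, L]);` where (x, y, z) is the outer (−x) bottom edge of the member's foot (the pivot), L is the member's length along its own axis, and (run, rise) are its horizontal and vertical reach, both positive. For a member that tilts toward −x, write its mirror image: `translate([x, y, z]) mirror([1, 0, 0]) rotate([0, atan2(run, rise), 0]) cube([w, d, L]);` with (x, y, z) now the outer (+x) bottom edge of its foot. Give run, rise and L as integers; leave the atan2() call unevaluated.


translate([180, 0, 525]) cube([91, 1295, 72]);
translate([0, 58, 0]) rotate([0, atan2(180, 525), 0]) cube([35, 35, 555]);
translate([451, 58, 0]) mirror([1, 0, 0]) rotate([0, atan2(180, 525), 0]) cube([35, 35, 555]);
translate([0, 1202, 0]) rotate([0, atan2(180, 525), 0]) cube([35, 35, 555]);
translate([451, 1202, 0]) mirror([1, 0, 0]) rotate([0, atan2(180, 525), 0]) cube([35, 35, 555]);


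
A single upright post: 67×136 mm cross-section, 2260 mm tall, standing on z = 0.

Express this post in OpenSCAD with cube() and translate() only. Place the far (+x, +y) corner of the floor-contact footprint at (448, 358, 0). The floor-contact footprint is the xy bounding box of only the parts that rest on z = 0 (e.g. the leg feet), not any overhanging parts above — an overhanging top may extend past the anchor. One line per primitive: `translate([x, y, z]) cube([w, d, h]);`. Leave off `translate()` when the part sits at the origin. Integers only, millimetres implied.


translate([381, 222, 0]) cube([67, 136, 2260]);


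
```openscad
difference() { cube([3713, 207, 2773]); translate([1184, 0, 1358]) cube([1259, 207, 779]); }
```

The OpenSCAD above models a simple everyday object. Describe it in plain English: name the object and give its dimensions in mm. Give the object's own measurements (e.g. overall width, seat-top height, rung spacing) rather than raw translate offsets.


A wall 3713 mm long (x), 207 mm thick (y), 2773 mm tall, with a rectangular window opening cut through it. The opening is 1259 mm wide and 779 mm tall; its sill is at z = 1358 mm and its near (−x) edge is 1184 mm from the wall's −x end. The opening passes through the full wall thickness.


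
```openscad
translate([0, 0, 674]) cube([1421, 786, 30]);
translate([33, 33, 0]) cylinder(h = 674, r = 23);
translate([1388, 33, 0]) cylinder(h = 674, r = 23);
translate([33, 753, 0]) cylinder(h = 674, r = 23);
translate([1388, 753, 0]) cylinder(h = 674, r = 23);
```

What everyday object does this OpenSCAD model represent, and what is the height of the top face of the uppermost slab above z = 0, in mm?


A table. The table height is 704 mm.

A 1421×786×30 slab sits at z = 674 on four Ø46 mm round legs — a table. The top surface is at 674 + 30 = 704 mm.


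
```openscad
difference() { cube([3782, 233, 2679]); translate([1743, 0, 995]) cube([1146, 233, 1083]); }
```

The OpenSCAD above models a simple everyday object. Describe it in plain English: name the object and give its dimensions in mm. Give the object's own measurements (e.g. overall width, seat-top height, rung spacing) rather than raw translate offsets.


A wall 3782 mm long (x), 233 mm thick (y), 2679 mm tall, with a rectangular window opening cut through it. The opening is 1146 mm wide and 1083 mm tall; its sill is at z = 995 mm and its near (−x) edge is 1743 mm from the wall's −x end. The opening passes through the full wall thickness.


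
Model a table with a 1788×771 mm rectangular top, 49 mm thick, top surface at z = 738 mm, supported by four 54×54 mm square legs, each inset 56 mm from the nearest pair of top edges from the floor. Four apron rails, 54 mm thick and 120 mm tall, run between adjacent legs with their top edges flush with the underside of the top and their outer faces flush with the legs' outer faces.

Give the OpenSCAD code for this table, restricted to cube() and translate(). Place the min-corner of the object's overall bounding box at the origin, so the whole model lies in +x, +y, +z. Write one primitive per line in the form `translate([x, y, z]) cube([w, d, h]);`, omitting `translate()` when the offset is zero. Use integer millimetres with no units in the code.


translate([0, 0, 689]) cube([1788, 771, 49]);
translate([56, 56, 0]) cube([54, 54, 689]);
translate([1678, 56, 0]) cube([54, 54, 689]);
translate([56, 661, 0]) cube([54, 54, 689]);
translate([1678, 661, 0]) cube([54, 54, 689]);
translate([110, 56, 569]) cube([1568, 54, 120]);
translate([110, 661, 569]) cube([1568, 54, 120]);
translate([56, 110, 569]) cube([54, 551, 120]);
translate([1678, 110, 569]) cube([54, 551, 120]);


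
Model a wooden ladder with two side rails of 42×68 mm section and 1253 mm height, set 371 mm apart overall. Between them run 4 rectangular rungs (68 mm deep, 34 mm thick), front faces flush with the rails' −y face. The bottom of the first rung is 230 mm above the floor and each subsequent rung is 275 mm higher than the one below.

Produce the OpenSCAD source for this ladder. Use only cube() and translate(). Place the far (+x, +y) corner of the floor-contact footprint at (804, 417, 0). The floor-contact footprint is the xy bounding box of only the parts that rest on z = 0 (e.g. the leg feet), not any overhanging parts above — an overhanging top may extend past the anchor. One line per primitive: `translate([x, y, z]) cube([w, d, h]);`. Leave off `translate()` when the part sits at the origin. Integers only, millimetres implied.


translate([433, 349, 0]) cube([42, 68, 1253]);
translate([762, 349, 0]) cube([42, 68, 1253]);
translate([475, 349, 230]) cube([287, 68, 34]);
translate([475, 349, 505]) cube([287, 68, 34]);
translate([475, 349, 780]) cube([287, 68, 34]);
translate([475, 349, 1055]) cube([287, 68, 34]);


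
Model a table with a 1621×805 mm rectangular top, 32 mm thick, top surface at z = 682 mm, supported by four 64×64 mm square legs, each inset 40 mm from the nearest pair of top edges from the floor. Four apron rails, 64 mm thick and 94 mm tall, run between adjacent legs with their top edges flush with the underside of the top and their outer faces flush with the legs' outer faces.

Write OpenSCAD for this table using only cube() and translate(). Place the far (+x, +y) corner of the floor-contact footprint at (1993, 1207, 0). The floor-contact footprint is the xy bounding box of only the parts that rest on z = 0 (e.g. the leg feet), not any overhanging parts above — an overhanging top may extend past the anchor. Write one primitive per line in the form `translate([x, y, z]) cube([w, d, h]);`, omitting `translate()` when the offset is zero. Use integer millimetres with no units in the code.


// leg_h = 682 - 32 = 650
// apron z = 650 - 94 = 556
translate([412, 442, 650]) cube([1621, 805, 32]);
translate([452, 482, 0]) cube([64, 64, 650]);
translate([1929, 482, 0]) cube([64, 64, 650]);
translate([452, 1143, 0]) cube([64, 64, 650]);
translate([1929, 1143, 0]) cube([64, 64, 650]);
translate([516, 482, 556]) cube([1413, 64, 94]);
translate([516, 1143, 556]) cube([1413, 64, 94]);
translate([452, 546, 556]) cube([64, 597, 94]);
translate([1929, 546, 556]) cube([64, 597, 94]);


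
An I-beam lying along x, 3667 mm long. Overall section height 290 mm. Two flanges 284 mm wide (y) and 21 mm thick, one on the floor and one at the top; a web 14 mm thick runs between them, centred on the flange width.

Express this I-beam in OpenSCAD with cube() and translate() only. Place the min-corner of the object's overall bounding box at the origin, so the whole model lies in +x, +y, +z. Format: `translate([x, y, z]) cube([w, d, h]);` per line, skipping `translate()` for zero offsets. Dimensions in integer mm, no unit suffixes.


cube([3667, 284, 21]);
translate([0, 135, 21]) cube([3667, 14, 248]);
translate([0, 0, 269]) cube([3667, 284, 21]);


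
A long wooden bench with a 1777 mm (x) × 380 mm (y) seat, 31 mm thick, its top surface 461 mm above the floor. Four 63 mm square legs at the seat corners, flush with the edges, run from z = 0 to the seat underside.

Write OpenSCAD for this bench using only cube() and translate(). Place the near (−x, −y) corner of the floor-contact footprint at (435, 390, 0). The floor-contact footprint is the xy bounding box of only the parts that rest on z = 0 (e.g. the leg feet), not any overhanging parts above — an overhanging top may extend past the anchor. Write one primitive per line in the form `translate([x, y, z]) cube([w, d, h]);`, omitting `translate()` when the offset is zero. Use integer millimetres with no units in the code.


translate([435, 390, 430]) cube([1777, 380, 31]);
translate([435, 390, 0]) cube([63, 63, 430]);
translate([435, 707, 0]) cube([63, 63, 430]);
translate([2149, 390, 0]) cube([63, 63, 430]);
translate([2149, 707, 0]) cube([63, 63, 430]);


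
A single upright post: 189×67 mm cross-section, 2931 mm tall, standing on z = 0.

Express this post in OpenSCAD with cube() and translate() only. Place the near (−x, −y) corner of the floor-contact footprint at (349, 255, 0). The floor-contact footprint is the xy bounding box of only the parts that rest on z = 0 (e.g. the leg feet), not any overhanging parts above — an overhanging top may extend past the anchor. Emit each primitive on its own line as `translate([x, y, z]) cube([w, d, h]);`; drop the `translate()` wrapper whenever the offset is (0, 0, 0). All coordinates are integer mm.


translate([349, 255, 0]) cube([189, 67, 2931]);


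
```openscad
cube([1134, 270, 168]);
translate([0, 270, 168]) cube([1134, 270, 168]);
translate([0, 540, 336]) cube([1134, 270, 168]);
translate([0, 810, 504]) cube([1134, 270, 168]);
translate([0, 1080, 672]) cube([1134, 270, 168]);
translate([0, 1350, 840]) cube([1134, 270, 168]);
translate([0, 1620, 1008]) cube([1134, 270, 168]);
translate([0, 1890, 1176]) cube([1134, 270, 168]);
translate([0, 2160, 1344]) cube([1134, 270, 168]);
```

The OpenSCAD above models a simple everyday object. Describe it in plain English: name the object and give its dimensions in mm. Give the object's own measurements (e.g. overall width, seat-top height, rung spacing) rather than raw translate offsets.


A straight staircase of 9 solid steps. Each step is 1134 mm wide (x), 270 mm deep (y, the going) and 168 mm tall (the rise). The first step rests on the floor; each subsequent step sits one going further in +y and one rise higher in +z, directly behind and above the previous step with no overlap.


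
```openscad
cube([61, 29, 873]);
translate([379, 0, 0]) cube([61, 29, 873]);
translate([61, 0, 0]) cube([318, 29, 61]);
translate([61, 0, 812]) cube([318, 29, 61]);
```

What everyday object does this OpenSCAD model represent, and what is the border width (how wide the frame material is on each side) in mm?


A picture frame. The border width is 61 mm.

Four thin pieces enclosing a rectangular opening — a picture frame. The two full-height stiles are 873 mm tall; the top rail sits at z = 812 and is 61 mm tall, so the border above the opening is 873 − 812 = 61 mm, matching the stile x-width.


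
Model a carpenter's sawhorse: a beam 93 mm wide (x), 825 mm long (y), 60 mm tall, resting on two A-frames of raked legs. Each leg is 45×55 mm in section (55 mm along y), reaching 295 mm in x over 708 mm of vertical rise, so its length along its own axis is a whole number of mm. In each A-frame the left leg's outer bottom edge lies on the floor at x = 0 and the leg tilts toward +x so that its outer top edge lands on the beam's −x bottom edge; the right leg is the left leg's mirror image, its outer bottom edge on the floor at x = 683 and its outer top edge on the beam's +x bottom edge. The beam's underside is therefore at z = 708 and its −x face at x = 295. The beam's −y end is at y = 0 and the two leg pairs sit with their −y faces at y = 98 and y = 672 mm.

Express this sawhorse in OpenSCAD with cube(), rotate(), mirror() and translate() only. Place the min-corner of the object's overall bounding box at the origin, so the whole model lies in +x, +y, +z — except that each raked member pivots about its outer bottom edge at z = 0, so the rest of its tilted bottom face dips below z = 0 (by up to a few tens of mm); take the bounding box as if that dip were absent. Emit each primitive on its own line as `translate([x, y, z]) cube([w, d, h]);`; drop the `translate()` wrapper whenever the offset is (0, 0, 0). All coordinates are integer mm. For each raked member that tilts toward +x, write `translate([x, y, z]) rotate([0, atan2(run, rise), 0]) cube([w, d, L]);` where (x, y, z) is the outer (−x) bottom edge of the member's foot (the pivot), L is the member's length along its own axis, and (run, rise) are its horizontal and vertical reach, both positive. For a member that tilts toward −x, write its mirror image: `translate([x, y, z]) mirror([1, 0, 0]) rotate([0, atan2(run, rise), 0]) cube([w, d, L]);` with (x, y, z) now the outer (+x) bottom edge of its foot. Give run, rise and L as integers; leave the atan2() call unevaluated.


translate([295, 0, 708]) cube([93, 825, 60]);
translate([0, 98, 0]) rotate([0, atan2(295, 708), 0]) cube([45, 55, 767]);
translate([683, 98, 0]) mirror([1, 0, 0]) rotate([0, atan2(295, 708), 0]) cube([45, 55, 767]);
translate([0, 672, 0]) rotate([0, atan2(295, 708), 0]) cube([45, 55, 767]);
translate([683, 672, 0]) mirror([1, 0, 0]) rotate([0, atan2(295, 708), 0]) cube([45, 55, 767]);


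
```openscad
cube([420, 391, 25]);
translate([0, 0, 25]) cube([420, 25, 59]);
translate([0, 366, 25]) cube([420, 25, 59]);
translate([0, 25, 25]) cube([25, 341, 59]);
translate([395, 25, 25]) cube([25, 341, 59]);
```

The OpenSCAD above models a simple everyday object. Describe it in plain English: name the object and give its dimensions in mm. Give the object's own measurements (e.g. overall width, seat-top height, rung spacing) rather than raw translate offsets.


An open-topped rectangular box: outside dimensions 420×391×84 mm, with a uniform wall and base thickness of 25 mm. The base is a full 420×391 slab on the floor; four walls sit on top of the base. The front and back walls (the −y and +y sides) span the full width; the two side walls fit between them.


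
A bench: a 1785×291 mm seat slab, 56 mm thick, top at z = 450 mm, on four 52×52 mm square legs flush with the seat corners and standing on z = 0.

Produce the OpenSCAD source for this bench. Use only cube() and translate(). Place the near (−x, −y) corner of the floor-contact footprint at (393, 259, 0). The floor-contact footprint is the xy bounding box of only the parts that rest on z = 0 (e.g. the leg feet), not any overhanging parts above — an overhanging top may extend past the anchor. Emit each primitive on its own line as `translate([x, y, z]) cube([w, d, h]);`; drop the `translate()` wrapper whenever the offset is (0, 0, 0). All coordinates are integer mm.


translate([393, 259, 394]) cube([1785, 291, 56]);
translate([393, 259, 0]) cube([52, 52, 394]);
translate([393, 498, 0]) cube([52, 52, 394]);
translate([2126, 259, 0]) cube([52, 52, 394]);
translate([2126, 498, 0]) cube([52, 52, 394]);


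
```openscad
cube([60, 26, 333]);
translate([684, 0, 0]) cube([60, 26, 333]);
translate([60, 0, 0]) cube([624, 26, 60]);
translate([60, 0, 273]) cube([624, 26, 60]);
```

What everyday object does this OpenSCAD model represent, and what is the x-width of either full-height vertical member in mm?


A picture frame. The border width is 60 mm.

Four thin pieces enclosing a rectangular opening — a picture frame. The two full-height stiles are 333 mm tall; the top rail sits at z = 273 and is 60 mm tall, so the border above the opening is 333 − 273 = 60 mm, matching the stile x-width.


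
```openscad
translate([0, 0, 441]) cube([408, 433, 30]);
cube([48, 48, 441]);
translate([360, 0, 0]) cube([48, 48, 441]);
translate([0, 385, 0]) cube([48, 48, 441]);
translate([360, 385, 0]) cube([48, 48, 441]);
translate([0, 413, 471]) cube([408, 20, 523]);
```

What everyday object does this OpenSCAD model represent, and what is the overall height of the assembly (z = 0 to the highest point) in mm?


A chair. The overall height is 994 mm.

A slab on four corner posts with a tall panel at the back — a chair. The seat slab sits at z = 441 with thickness 30, and the 523 mm backrest starts at the seat top, so the overall height is 441 + 30 + 523 = 994 mm.


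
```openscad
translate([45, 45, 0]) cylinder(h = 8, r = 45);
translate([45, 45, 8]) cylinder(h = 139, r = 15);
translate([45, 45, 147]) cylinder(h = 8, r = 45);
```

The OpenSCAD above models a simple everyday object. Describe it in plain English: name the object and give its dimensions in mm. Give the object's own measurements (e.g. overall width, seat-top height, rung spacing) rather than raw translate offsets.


A spool: two coaxial disc flanges of radius 45 mm and thickness 8 mm, joined by a core cylinder of radius 15 mm and height 139 mm. The lower flange rests on z = 0 and the three cylinders share a vertical axis.


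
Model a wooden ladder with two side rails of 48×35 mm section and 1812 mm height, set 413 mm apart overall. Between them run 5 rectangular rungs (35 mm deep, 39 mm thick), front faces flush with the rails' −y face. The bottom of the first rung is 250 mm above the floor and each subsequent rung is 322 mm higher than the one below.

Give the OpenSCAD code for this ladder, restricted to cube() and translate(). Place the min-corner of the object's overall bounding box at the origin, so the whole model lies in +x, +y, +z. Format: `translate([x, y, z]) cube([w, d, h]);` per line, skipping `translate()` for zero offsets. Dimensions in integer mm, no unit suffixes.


cube([48, 35, 1812]);
translate([365, 0, 0]) cube([48, 35, 1812]);
translate([48, 0, 250]) cube([317, 35, 39]);
translate([48, 0, 572]) cube([317, 35, 39]);
translate([48, 0, 894]) cube([317, 35, 39]);
translate([48, 0, 1216]) cube([317, 35, 39]);
translate([48, 0, 1538]) cube([317, 35, 39]);


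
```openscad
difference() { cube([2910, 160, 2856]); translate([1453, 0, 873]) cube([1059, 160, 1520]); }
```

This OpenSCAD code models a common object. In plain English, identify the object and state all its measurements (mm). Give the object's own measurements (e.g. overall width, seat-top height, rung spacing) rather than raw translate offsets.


A wall 2910 mm long (x), 160 mm thick (y), 2856 mm tall, with a rectangular window opening cut through it. The opening is 1059 mm wide and 1520 mm tall; its sill is at z = 873 mm and its near (−x) edge is 1453 mm from the wall's −x end. The opening passes through the full wall thickness.


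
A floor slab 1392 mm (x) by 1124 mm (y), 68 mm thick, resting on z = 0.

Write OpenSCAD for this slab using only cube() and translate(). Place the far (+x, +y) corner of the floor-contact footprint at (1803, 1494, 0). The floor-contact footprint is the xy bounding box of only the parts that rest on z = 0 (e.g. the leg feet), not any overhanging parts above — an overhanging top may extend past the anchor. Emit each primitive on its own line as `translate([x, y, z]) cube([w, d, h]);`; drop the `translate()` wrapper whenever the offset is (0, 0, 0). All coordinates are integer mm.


translate([411, 370, 0]) cube([1392, 1124, 68]);


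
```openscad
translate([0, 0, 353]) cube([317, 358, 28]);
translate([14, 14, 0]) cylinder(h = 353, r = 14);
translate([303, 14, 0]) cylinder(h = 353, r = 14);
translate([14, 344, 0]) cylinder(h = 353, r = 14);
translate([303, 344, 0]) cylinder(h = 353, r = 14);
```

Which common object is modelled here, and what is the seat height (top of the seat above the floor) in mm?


A stool. The seat height is 381 mm.

A 317×358×28 slab at z = 353 on four corner cylinders — a stool. The seat top is 353 + 28 = 381 mm.


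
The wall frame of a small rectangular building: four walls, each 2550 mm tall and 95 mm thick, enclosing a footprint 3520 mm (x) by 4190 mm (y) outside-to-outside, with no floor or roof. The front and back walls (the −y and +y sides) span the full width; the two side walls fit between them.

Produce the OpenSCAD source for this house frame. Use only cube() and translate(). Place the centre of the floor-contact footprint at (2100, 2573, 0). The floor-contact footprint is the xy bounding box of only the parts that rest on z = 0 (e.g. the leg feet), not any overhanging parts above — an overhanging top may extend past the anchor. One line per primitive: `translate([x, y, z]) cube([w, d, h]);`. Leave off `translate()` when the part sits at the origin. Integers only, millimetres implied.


translate([340, 478, 0]) cube([3520, 95, 2550]);
translate([340, 4573, 0]) cube([3520, 95, 2550]);
translate([340, 573, 0]) cube([95, 4000, 2550]);
translate([3765, 573, 0]) cube([95, 4000, 2550]);


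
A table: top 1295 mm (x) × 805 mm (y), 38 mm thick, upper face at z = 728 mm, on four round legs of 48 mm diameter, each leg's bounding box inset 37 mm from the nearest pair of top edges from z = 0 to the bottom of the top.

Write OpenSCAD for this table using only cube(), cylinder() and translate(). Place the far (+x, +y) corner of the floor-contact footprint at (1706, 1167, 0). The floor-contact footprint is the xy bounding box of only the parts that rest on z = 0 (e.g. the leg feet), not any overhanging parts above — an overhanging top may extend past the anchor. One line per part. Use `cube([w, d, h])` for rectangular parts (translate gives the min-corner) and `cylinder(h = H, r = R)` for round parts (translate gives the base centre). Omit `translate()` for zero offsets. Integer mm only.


// leg_h = 728 - 38 = 690
translate([448, 399, 690]) cube([1295, 805, 38]);
translate([509, 460, 0]) cylinder(h = 690, r = 24);
translate([1682, 460, 0]) cylinder(h = 690, r = 24);
translate([509, 1143, 0]) cylinder(h = 690, r = 24);
translate([1682, 1143, 0]) cylinder(h = 690, r = 24);


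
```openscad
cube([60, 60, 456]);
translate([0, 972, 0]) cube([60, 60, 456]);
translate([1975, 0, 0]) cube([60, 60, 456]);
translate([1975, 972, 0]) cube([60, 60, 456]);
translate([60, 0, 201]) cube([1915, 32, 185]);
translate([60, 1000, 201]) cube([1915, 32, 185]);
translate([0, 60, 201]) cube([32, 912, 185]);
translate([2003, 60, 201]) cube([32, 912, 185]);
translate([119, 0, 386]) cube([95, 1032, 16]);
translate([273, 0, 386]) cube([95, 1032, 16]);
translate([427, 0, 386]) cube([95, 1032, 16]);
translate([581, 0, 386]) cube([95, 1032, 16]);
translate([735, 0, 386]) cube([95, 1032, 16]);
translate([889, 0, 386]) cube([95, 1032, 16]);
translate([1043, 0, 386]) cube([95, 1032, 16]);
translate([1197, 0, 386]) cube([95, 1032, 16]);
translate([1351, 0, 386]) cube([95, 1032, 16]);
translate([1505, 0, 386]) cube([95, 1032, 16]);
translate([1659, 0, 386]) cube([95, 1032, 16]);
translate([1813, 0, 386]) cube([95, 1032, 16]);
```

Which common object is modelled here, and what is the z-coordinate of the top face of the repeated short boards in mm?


A bed frame. The slat-top height is 402 mm.

Four posts, four rails, and a row of slats — a bed frame. Slats sit on the rails at z = 201 + 185 = 386; with slat thickness 16, the top is 402 mm.


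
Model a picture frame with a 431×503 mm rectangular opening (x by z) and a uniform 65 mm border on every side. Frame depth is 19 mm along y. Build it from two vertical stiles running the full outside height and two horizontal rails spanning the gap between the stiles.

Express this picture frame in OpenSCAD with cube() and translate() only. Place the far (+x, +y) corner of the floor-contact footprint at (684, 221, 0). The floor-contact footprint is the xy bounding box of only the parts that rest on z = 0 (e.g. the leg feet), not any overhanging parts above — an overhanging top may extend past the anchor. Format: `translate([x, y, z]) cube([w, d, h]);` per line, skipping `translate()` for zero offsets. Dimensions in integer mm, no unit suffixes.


translate([123, 202, 0]) cube([65, 19, 633]);
translate([619, 202, 0]) cube([65, 19, 633]);
translate([188, 202, 0]) cube([431, 19, 65]);
translate([188, 202, 568]) cube([431, 19, 65]);


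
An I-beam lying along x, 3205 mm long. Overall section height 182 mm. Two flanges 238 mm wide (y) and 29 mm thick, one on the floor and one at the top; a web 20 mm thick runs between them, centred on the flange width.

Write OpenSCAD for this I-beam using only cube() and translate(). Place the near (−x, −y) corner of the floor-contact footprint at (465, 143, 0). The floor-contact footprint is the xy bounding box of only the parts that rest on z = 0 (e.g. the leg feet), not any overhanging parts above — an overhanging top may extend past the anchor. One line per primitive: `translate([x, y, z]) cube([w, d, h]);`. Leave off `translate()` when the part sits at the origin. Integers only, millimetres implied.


translate([465, 143, 0]) cube([3205, 238, 29]);
translate([465, 252, 29]) cube([3205, 20, 124]);
translate([465, 143, 153]) cube([3205, 238, 29]);


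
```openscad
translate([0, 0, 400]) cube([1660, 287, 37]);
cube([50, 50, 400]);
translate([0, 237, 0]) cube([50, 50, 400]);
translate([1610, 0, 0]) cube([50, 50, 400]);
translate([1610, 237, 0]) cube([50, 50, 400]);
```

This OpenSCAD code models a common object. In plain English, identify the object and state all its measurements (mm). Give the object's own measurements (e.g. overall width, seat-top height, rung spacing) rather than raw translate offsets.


A long wooden bench with a 1660 mm (x) × 287 mm (y) seat, 37 mm thick, its top surface 437 mm above the floor. Four 50 mm square legs at the seat corners, flush with the edges, run from z = 0 to the seat underside.


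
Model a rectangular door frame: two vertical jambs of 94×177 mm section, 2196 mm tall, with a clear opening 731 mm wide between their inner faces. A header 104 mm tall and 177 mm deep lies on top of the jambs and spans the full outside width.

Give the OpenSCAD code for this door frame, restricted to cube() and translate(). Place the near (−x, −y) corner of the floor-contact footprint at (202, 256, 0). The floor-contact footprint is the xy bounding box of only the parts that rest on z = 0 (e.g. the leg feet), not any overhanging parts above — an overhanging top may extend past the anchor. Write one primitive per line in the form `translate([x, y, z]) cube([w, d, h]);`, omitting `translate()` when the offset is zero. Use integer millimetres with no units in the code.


translate([202, 256, 0]) cube([94, 177, 2196]);
translate([1027, 256, 0]) cube([94, 177, 2196]);
translate([202, 256, 2196]) cube([919, 177, 104]);


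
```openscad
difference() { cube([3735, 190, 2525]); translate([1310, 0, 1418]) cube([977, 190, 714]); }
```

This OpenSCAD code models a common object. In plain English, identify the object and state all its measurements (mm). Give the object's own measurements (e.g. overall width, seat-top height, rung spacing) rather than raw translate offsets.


A wall 3735 mm long (x), 190 mm thick (y), 2525 mm tall, with a rectangular window opening cut through it. The opening is 977 mm wide and 714 mm tall; its sill is at z = 1418 mm and its near (−x) edge is 1310 mm from the wall's −x end. The opening passes through the full wall thickness.


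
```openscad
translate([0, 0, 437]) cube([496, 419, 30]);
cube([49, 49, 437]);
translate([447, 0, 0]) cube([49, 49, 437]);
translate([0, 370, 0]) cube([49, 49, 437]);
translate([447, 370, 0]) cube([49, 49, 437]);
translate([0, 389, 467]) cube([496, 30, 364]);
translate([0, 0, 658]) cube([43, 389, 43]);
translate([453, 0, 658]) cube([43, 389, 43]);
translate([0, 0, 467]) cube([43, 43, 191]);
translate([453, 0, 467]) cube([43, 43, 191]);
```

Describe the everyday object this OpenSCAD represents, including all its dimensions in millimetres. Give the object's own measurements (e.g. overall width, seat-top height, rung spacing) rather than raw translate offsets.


A chair. The seat is a 496×419×30 mm slab with its top at z = 467 mm, on four 49×49 mm corner legs (flush with the seat edges, standing on z = 0). A flat backrest 30 mm thick, 364 mm tall, spans the full seat width and rises from the seat top along its +y edge, rear face flush with the rear of the seat. Two armrests of 43×43 mm section run along each side from the seat's front edge to the front of the backrest, top faces 234 mm above the seat top and outer faces flush with the seat's x-edges; a 43×43 mm post under the front of each armrest stands on the seat at the front corner.


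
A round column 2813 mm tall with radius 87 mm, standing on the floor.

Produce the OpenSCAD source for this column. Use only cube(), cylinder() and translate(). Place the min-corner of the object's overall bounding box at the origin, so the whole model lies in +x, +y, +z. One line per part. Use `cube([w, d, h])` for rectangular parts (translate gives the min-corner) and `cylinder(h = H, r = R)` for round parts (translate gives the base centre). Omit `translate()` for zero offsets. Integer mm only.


translate([87, 87, 0]) cylinder(h = 2813, r = 87);


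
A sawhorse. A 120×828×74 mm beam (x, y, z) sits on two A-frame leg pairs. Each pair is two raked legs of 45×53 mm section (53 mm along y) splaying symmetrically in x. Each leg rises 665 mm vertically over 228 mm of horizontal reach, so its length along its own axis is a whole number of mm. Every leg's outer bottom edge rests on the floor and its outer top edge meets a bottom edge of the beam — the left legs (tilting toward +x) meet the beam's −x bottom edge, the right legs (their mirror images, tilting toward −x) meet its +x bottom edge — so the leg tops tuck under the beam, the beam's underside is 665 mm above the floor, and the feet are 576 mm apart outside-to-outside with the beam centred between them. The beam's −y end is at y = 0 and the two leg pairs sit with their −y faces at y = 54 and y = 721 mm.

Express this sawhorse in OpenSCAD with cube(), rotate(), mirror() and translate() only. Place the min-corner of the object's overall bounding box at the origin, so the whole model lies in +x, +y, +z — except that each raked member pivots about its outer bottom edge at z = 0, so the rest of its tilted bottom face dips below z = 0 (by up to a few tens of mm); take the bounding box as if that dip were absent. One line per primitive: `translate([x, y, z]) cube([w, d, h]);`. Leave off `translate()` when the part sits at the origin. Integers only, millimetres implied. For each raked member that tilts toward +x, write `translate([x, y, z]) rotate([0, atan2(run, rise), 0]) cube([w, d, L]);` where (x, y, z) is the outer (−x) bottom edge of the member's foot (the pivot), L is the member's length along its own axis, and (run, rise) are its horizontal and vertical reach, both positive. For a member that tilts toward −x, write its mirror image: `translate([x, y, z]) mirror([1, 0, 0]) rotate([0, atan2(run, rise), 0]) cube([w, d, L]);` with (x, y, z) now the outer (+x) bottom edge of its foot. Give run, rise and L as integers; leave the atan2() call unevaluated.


translate([228, 0, 665]) cube([120, 828, 74]);
translate([0, 54, 0]) rotate([0, atan2(228, 665), 0]) cube([45, 53, 703]);
translate([576, 54, 0]) mirror([1, 0, 0]) rotate([0, atan2(228, 665), 0]) cube([45, 53, 703]);
translate([0, 721, 0]) rotate([0, atan2(228, 665), 0]) cube([45, 53, 703]);
translate([576, 721, 0]) mirror([1, 0, 0]) rotate([0, atan2(228, 665), 0]) cube([45, 53, 703]);


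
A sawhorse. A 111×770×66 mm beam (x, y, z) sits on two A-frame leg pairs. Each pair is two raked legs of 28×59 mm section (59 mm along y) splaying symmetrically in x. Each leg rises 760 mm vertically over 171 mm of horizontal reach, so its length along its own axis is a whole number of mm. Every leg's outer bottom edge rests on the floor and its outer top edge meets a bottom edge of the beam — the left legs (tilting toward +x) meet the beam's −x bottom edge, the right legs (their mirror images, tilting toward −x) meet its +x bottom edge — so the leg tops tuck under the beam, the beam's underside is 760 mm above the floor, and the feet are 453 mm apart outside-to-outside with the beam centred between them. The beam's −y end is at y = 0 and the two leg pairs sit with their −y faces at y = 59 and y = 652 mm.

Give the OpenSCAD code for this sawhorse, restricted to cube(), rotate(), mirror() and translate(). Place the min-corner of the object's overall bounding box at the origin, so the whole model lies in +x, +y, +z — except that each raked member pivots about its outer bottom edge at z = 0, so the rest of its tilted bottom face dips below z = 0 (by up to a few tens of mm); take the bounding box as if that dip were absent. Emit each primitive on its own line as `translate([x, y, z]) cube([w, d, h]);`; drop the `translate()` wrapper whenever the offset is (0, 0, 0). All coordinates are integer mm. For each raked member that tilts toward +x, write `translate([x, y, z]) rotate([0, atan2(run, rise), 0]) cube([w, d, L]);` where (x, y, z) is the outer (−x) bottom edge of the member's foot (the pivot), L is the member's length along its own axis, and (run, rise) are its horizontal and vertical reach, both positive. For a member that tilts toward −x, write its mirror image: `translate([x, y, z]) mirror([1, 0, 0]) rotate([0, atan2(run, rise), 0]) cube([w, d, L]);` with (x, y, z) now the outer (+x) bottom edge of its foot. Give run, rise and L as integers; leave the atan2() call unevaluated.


translate([171, 0, 760]) cube([111, 770, 66]);
translate([0, 59, 0]) rotate([0, atan2(171, 760), 0]) cube([28, 59, 779]);
translate([453, 59, 0]) mirror([1, 0, 0]) rotate([0, atan2(171, 760), 0]) cube([28, 59, 779]);
translate([0, 652, 0]) rotate([0, atan2(171, 760), 0]) cube([28, 59, 779]);
translate([453, 652, 0]) mirror([1, 0, 0]) rotate([0, atan2(171, 760), 0]) cube([28, 59, 779]);
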